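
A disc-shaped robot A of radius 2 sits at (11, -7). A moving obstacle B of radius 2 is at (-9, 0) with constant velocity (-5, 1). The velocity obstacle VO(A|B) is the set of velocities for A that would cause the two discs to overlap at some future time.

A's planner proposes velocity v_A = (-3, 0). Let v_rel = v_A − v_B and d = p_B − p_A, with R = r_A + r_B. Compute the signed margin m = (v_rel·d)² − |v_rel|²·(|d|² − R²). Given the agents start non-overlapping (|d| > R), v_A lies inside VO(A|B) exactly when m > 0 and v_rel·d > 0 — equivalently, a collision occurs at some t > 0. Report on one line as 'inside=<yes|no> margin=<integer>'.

d = (-20, 7),  |d|² = 449;  R = 2+2 = 4,  c = 449−4² = 433
v_rel = (2, -1),  |v_rel|² = 5;  v_rel·d = (2)·(-20) + (-1)·(7) = -47
5·t² + 94·t + 433 = 0  ⇒  m = (-47)² − 5·433 = 44
m = 44 > 0,  v_rel·d = -47 < 0  ⇒  outside

inside=no margin=44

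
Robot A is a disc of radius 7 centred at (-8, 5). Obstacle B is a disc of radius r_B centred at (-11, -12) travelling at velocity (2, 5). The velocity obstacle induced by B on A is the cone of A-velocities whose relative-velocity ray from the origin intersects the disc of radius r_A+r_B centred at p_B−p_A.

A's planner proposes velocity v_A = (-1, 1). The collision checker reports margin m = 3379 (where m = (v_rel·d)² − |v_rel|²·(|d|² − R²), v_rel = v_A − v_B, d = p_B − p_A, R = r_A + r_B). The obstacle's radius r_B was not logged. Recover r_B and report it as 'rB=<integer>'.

m = 3379
d = (-3, -17);  v_rel = (-3, -4),  |v_rel|² = 25
v_rel×d = (-3)·(-17) − (-4)·(-3) = 39
since m = R²·25 − 39²:  R² = (1521 + 3379) / 25 = 196
R = √196 = 14  ⇒  r_B = 14 − 7 = 7

rB=7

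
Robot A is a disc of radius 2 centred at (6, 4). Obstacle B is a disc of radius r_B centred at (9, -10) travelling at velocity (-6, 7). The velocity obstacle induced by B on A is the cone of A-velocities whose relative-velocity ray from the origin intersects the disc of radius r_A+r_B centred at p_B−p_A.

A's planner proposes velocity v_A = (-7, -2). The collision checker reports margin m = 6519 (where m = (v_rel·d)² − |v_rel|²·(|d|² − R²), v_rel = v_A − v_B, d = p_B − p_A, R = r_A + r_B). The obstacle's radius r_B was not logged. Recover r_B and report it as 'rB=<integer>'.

m = 6519
d = (3, -14);  v_rel = (-1, -9),  |v_rel|² = 82
v_rel×d = (-1)·(-14) − (-9)·(3) = 41
since m = R²·82 − 41²:  R² = (1681 + 6519) / 82 = 100
R = √100 = 10  ⇒  r_B = 10 − 2 = 8

rB=8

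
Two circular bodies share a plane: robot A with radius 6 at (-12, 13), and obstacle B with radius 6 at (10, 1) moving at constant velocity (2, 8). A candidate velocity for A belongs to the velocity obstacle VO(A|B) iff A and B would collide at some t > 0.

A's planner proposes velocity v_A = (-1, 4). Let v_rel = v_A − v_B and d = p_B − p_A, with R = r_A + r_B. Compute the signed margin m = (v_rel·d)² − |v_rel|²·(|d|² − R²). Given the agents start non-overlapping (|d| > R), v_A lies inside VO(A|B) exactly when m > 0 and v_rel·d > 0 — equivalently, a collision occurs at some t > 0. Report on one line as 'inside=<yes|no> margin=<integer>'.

d = (22, -12),  |d|² = 628;  R = 6+6 = 12,  c = 628−12² = 484
v_rel = (-3, -4),  |v_rel|² = 25;  v_rel·d = (-3)·(22) + (-4)·(-12) = -18
25·t² + 36·t + 484 = 0  ⇒  m = (-18)² − 25·484 = -11776
m = -11776 < 0,  v_rel·d = -18 < 0  ⇒  outside

inside=no margin=-11776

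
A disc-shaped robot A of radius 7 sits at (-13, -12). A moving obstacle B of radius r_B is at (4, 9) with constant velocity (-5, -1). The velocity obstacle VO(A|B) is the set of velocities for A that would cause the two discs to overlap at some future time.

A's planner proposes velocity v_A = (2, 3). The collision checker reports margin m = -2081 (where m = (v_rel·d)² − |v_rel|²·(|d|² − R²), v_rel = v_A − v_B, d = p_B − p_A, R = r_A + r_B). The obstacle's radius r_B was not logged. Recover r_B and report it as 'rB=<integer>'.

m = -2081
d = (17, 21);  v_rel = (7, 4),  |v_rel|² = 65
v_rel×d = (7)·(21) − (4)·(17) = 79
since m = R²·65 − 79²:  R² = (6241 + -2081) / 65 = 64
R = √64 = 8  ⇒  r_B = 8 − 7 = 1

rB=1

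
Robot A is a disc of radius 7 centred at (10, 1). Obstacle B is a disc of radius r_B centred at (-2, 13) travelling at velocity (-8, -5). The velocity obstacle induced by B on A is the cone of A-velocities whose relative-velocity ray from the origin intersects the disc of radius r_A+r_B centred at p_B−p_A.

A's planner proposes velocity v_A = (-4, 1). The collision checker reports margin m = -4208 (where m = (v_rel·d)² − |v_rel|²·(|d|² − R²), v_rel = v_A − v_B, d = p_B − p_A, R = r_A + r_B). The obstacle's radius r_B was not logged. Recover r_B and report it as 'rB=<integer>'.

m = -4208
d = (-12, 12);  v_rel = (4, 6),  |v_rel|² = 52
v_rel×d = (4)·(12) − (6)·(-12) = 120
since m = R²·52 − 120²:  R² = (14400 + -4208) / 52 = 196
R = √196 = 14  ⇒  r_B = 14 − 7 = 7

rB=7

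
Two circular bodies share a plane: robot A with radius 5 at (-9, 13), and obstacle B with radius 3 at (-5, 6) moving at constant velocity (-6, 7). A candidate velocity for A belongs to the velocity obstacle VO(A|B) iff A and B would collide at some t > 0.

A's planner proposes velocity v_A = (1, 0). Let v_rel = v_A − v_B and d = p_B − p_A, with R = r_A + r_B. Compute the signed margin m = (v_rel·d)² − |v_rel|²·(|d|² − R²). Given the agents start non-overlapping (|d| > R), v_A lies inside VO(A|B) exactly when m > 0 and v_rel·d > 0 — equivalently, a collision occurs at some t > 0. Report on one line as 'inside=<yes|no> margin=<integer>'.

d = (4, -7),  |d|² = 65;  R = 5+3 = 8,  c = 65−8² = 1
v_rel = (7, -7),  |v_rel|² = 98;  v_rel·d = (7)·(4) + (-7)·(-7) = 77
98·t² − 154·t + 1 = 0  ⇒  m = 77² − 98·1 = 5831
m = 5831 > 0,  v_rel·d = 77 > 0  ⇒  inside

inside=yes margin=5831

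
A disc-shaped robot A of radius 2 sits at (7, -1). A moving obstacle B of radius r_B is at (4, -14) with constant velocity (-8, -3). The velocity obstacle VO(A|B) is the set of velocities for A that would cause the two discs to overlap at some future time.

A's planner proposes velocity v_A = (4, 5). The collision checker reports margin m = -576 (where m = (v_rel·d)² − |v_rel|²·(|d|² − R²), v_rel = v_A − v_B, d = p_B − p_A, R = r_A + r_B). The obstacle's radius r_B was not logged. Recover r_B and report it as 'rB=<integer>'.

m = -576
d = (-3, -13);  v_rel = (12, 8),  |v_rel|² = 208
v_rel×d = (12)·(-13) − (8)·(-3) = -132
since m = R²·208 − (-132)²:  R² = (17424 + -576) / 208 = 81
R = √81 = 9  ⇒  r_B = 9 − 2 = 7

rB=7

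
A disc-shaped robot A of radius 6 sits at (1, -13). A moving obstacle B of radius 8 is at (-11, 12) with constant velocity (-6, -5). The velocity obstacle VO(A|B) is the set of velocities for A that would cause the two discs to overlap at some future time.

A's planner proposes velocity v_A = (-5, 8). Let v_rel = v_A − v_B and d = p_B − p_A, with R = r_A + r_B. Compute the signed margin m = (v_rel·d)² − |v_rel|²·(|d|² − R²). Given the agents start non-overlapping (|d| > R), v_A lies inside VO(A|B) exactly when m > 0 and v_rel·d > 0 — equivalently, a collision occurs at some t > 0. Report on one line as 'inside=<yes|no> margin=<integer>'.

d = (-12, 25),  |d|² = 769;  R = 6+8 = 14,  c = 769−14² = 573
v_rel = (1, 13),  |v_rel|² = 170;  v_rel·d = (1)·(-12) + (13)·(25) = 313
170·t² − 626·t + 573 = 0  ⇒  m = 313² − 170·573 = 559
m = 559 > 0,  v_rel·d = 313 > 0  ⇒  inside

inside=yes margin=559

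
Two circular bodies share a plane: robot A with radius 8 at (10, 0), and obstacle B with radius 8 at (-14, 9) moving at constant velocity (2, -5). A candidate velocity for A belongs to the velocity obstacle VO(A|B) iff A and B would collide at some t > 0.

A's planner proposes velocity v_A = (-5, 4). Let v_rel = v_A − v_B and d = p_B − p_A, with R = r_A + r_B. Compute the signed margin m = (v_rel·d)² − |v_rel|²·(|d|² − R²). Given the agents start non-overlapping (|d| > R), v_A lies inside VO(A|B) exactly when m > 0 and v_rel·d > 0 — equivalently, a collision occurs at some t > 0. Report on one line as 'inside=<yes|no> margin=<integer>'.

d = (-24, 9),  |d|² = 657;  R = 8+8 = 16,  c = 657−16² = 401
v_rel = (-7, 9),  |v_rel|² = 130;  v_rel·d = (-7)·(-24) + (9)·(9) = 249
130·t² − 498·t + 401 = 0  ⇒  m = 249² − 130·401 = 9871
m = 9871 > 0,  v_rel·d = 249 > 0  ⇒  inside

inside=yes margin=9871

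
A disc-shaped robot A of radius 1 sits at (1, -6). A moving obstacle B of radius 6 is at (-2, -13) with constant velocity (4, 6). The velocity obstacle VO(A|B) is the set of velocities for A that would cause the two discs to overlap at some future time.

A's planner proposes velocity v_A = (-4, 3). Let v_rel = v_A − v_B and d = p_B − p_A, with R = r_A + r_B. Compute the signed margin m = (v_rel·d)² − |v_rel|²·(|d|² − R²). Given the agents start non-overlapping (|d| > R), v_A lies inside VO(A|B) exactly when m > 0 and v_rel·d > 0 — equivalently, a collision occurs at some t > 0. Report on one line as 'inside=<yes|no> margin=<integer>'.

d = (-3, -7),  |d|² = 58;  R = 1+6 = 7,  c = 58−7² = 9
v_rel = (-8, -3),  |v_rel|² = 73;  v_rel·d = (-8)·(-3) + (-3)·(-7) = 45
73·t² − 90·t + 9 = 0  ⇒  m = 45² − 73·9 = 1368
m = 1368 > 0,  v_rel·d = 45 > 0  ⇒  inside

inside=yes margin=1368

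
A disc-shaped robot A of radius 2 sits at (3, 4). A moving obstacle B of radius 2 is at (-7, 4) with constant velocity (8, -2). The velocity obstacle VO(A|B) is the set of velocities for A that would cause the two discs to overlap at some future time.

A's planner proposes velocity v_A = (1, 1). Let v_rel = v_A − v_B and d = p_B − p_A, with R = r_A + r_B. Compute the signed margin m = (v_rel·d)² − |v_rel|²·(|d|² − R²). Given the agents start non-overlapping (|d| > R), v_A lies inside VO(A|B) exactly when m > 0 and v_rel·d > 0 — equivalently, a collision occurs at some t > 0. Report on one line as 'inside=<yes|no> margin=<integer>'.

d = (-10, 0),  |d|² = 100;  R = 2+2 = 4,  c = 100−4² = 84
v_rel = (-7, 3),  |v_rel|² = 58;  v_rel·d = (-7)·(-10) + (3)·(0) = 70
58·t² − 140·t + 84 = 0  ⇒  m = 70² − 58·84 = 28
m = 28 > 0,  v_rel·d = 70 > 0  ⇒  inside

inside=yes margin=28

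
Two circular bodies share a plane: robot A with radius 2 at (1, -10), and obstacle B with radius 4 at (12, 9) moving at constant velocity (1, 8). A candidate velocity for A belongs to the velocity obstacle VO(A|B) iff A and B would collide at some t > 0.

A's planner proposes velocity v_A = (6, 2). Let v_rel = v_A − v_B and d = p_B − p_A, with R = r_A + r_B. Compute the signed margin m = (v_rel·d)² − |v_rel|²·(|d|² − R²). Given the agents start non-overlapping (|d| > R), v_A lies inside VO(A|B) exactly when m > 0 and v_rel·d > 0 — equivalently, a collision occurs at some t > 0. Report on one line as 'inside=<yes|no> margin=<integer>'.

d = (11, 19),  |d|² = 482;  R = 2+4 = 6,  c = 482−6² = 446
v_rel = (5, -6),  |v_rel|² = 61;  v_rel·d = (5)·(11) + (-6)·(19) = -59
61·t² + 118·t + 446 = 0  ⇒  m = (-59)² − 61·446 = -23725
m = -23725 < 0,  v_rel·d = -59 < 0  ⇒  outside

inside=no margin=-23725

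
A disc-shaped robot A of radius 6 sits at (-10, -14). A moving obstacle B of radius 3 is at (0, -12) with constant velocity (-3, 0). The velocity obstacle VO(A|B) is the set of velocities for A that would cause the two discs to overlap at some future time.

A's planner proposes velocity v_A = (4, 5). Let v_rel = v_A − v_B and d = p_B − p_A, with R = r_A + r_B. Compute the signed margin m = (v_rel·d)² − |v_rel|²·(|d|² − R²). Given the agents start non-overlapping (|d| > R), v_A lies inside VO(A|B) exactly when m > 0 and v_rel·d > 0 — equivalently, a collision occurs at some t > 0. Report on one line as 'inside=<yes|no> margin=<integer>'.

d = (10, 2),  |d|² = 104;  R = 6+3 = 9,  c = 104−9² = 23
v_rel = (7, 5),  |v_rel|² = 74;  v_rel·d = (7)·(10) + (5)·(2) = 80
74·t² − 160·t + 23 = 0  ⇒  m = 80² − 74·23 = 4698
m = 4698 > 0,  v_rel·d = 80 > 0  ⇒  inside

inside=yes margin=4698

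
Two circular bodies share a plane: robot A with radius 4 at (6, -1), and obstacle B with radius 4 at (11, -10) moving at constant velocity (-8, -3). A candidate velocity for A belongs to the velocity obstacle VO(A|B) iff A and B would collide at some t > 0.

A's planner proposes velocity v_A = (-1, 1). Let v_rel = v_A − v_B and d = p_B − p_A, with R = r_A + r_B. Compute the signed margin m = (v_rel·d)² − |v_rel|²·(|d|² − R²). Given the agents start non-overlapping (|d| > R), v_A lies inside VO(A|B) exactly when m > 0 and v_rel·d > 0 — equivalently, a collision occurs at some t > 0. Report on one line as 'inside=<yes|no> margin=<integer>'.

d = (5, -9),  |d|² = 106;  R = 4+4 = 8,  c = 106−8² = 42
v_rel = (7, 4),  |v_rel|² = 65;  v_rel·d = (7)·(5) + (4)·(-9) = -1
65·t² + 2·t + 42 = 0  ⇒  m = (-1)² − 65·42 = -2729
m = -2729 < 0,  v_rel·d = -1 < 0  ⇒  outside

inside=no margin=-2729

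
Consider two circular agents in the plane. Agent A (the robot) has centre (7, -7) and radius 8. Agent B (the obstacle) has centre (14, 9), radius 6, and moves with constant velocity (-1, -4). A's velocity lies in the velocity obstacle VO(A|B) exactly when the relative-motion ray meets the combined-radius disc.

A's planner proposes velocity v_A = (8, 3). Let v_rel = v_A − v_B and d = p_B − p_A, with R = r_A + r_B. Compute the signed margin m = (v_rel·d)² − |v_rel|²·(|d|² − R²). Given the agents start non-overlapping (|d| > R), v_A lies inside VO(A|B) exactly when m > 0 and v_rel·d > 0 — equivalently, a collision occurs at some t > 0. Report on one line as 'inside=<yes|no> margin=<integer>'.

d = (7, 16),  |d|² = 305;  R = 8+6 = 14,  c = 305−14² = 109
v_rel = (9, 7),  |v_rel|² = 130;  v_rel·d = (9)·(7) + (7)·(16) = 175
130·t² − 350·t + 109 = 0  ⇒  m = 175² − 130·109 = 16455
m = 16455 > 0,  v_rel·d = 175 > 0  ⇒  inside

inside=yes margin=16455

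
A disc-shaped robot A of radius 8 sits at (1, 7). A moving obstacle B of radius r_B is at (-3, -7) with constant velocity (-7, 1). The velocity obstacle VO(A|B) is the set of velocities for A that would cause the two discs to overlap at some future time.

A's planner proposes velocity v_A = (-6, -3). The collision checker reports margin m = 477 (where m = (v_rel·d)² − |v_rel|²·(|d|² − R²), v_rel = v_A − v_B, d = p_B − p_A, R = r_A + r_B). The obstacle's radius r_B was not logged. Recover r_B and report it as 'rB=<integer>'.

m = 477
d = (-4, -14);  v_rel = (1, -4),  |v_rel|² = 17
v_rel×d = (1)·(-14) − (-4)·(-4) = -30
since m = R²·17 − (-30)²:  R² = (900 + 477) / 17 = 81
R = √81 = 9  ⇒  r_B = 9 − 8 = 1

rB=1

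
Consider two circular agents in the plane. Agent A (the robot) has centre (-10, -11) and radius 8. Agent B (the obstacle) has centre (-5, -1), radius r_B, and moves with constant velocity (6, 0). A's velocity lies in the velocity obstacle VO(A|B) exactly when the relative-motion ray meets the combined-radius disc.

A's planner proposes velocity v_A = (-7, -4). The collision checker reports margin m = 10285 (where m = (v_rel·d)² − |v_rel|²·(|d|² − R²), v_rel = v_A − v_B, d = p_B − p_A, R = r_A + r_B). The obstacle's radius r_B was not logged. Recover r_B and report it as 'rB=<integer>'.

m = 10285
d = (5, 10);  v_rel = (-13, -4),  |v_rel|² = 185
v_rel×d = (-13)·(10) − (-4)·(5) = -110
since m = R²·185 − (-110)²:  R² = (12100 + 10285) / 185 = 121
R = √121 = 11  ⇒  r_B = 11 − 8 = 3

rB=3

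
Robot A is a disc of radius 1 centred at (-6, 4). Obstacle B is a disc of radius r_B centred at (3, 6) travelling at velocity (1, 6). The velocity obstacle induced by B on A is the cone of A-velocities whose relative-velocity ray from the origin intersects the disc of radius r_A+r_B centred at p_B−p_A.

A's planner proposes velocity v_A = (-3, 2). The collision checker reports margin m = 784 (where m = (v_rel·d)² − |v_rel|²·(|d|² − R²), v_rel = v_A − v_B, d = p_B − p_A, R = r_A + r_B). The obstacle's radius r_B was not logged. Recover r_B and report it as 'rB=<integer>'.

m = 784
d = (9, 2);  v_rel = (-4, -4),  |v_rel|² = 32
v_rel×d = (-4)·(2) − (-4)·(9) = 28
since m = R²·32 − 28²:  R² = (784 + 784) / 32 = 49
R = √49 = 7  ⇒  r_B = 7 − 1 = 6

rB=6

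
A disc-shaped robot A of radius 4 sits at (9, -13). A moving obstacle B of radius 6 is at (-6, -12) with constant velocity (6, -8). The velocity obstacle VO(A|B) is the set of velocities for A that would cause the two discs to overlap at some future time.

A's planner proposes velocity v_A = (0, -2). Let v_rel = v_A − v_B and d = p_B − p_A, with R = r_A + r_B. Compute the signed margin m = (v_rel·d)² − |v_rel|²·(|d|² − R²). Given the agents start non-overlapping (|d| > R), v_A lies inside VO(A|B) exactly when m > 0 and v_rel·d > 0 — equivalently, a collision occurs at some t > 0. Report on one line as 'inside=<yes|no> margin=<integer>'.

d = (-15, 1),  |d|² = 226;  R = 4+6 = 10,  c = 226−10² = 126
v_rel = (-6, 6),  |v_rel|² = 72;  v_rel·d = (-6)·(-15) + (6)·(1) = 96
72·t² − 192·t + 126 = 0  ⇒  m = 96² − 72·126 = 144
m = 144 > 0,  v_rel·d = 96 > 0  ⇒  inside

inside=yes margin=144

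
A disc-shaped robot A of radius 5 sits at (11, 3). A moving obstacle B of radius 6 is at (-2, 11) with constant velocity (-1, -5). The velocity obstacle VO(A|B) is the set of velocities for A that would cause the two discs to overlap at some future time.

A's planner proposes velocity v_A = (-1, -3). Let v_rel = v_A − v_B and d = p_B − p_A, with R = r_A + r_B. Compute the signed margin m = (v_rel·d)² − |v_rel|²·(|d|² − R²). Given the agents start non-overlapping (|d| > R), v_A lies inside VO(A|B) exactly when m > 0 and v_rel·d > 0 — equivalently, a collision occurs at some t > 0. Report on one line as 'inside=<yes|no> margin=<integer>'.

d = (-13, 8),  |d|² = 233;  R = 5+6 = 11,  c = 233−11² = 112
v_rel = (0, 2),  |v_rel|² = 4;  v_rel·d = (0)·(-13) + (2)·(8) = 16
4·t² − 32·t + 112 = 0  ⇒  m = 16² − 4·112 = -192
m = -192 < 0,  v_rel·d = 16 > 0  ⇒  outside

inside=no margin=-192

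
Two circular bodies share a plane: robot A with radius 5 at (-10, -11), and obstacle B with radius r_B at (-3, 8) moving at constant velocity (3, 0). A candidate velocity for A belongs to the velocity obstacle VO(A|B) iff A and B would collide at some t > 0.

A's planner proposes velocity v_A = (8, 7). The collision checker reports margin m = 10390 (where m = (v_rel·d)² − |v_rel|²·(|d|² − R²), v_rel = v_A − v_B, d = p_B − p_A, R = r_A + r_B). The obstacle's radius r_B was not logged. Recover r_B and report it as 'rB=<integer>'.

m = 10390
d = (7, 19);  v_rel = (5, 7),  |v_rel|² = 74
v_rel×d = (5)·(19) − (7)·(7) = 46
since m = R²·74 − 46²:  R² = (2116 + 10390) / 74 = 169
R = √169 = 13  ⇒  r_B = 13 − 5 = 8

rB=8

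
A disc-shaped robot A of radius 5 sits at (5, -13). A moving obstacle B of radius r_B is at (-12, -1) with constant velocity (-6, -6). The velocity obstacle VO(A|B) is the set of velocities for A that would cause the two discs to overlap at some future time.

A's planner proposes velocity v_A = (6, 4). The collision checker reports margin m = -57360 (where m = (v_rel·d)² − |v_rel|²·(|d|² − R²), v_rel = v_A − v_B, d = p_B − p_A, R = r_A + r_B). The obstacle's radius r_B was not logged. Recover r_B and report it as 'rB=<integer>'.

m = -57360
d = (-17, 12);  v_rel = (12, 10),  |v_rel|² = 244
v_rel×d = (12)·(12) − (10)·(-17) = 314
since m = R²·244 − 314²:  R² = (98596 + -57360) / 244 = 169
R = √169 = 13  ⇒  r_B = 13 − 5 = 8

rB=8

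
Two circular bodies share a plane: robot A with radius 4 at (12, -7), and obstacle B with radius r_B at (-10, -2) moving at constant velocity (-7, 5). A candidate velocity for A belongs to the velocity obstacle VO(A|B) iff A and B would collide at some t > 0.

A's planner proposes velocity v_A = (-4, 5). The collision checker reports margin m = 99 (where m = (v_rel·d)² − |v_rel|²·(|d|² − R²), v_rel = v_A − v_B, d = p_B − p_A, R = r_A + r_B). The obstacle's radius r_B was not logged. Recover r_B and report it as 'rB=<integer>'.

m = 99
d = (-22, 5);  v_rel = (3, 0),  |v_rel|² = 9
v_rel×d = (3)·(5) − (0)·(-22) = 15
since m = R²·9 − 15²:  R² = (225 + 99) / 9 = 36
R = √36 = 6  ⇒  r_B = 6 − 4 = 2

rB=2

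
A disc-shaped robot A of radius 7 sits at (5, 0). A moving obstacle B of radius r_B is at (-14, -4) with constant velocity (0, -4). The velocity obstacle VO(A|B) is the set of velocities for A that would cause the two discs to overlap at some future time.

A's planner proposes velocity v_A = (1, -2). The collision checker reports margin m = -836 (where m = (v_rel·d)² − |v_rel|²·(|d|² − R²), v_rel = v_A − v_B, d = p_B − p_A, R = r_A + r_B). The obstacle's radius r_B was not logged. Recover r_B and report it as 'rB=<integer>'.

m = -836
d = (-19, -4);  v_rel = (1, 2),  |v_rel|² = 5
v_rel×d = (1)·(-4) − (2)·(-19) = 34
since m = R²·5 − 34²:  R² = (1156 + -836) / 5 = 64
R = √64 = 8  ⇒  r_B = 8 − 7 = 1

rB=1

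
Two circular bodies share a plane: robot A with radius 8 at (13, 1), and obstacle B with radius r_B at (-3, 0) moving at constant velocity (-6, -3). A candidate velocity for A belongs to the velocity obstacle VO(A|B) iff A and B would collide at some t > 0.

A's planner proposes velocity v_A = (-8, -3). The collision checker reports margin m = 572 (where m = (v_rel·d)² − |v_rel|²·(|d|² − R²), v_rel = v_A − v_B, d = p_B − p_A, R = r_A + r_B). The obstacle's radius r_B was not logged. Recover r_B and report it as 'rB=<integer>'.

m = 572
d = (-16, -1);  v_rel = (-2, 0),  |v_rel|² = 4
v_rel×d = (-2)·(-1) − (0)·(-16) = 2
since m = R²·4 − 2²:  R² = (4 + 572) / 4 = 144
R = √144 = 12  ⇒  r_B = 12 − 8 = 4

rB=4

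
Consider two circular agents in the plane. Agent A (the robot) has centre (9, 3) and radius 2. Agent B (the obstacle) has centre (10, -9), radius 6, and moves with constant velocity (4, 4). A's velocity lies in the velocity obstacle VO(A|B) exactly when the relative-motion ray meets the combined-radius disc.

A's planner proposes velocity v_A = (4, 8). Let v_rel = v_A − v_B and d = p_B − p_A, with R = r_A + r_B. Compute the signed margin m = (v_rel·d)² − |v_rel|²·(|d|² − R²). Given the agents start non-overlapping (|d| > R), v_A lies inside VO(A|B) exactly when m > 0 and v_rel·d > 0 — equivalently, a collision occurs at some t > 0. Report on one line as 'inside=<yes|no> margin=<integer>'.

d = (1, -12),  |d|² = 145;  R = 2+6 = 8,  c = 145−8² = 81
v_rel = (0, 4),  |v_rel|² = 16;  v_rel·d = (0)·(1) + (4)·(-12) = -48
16·t² + 96·t + 81 = 0  ⇒  m = (-48)² − 16·81 = 1008
m = 1008 > 0,  v_rel·d = -48 < 0  ⇒  outside

inside=no margin=1008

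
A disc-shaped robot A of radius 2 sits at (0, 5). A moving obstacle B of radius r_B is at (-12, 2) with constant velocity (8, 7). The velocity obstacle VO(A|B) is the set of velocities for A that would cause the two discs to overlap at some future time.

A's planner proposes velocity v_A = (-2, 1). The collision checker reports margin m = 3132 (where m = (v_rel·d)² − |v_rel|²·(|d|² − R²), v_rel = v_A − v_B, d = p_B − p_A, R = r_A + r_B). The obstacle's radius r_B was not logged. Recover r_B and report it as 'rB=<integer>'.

m = 3132
d = (-12, -3);  v_rel = (-10, -6),  |v_rel|² = 136
v_rel×d = (-10)·(-3) − (-6)·(-12) = -42
since m = R²·136 − (-42)²:  R² = (1764 + 3132) / 136 = 36
R = √36 = 6  ⇒  r_B = 6 − 2 = 4

rB=4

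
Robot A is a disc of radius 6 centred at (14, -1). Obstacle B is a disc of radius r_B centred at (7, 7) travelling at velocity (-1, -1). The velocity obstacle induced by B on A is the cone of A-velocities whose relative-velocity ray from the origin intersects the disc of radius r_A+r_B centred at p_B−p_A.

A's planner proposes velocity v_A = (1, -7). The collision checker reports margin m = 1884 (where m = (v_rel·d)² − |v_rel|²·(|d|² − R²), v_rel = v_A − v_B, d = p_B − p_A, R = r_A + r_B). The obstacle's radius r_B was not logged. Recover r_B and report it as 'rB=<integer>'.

m = 1884
d = (-7, 8);  v_rel = (2, -6),  |v_rel|² = 40
v_rel×d = (2)·(8) − (-6)·(-7) = -26
since m = R²·40 − (-26)²:  R² = (676 + 1884) / 40 = 64
R = √64 = 8  ⇒  r_B = 8 − 6 = 2

rB=2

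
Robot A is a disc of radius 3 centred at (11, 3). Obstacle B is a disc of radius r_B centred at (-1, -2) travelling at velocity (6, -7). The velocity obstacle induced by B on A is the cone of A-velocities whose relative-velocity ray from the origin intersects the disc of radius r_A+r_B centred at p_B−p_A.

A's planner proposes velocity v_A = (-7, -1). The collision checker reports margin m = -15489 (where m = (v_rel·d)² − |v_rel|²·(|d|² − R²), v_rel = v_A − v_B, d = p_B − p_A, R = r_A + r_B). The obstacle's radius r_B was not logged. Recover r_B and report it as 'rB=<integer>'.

m = -15489
d = (-12, -5);  v_rel = (-13, 6),  |v_rel|² = 205
v_rel×d = (-13)·(-5) − (6)·(-12) = 137
since m = R²·205 − 137²:  R² = (18769 + -15489) / 205 = 16
R = √16 = 4  ⇒  r_B = 4 − 3 = 1

rB=1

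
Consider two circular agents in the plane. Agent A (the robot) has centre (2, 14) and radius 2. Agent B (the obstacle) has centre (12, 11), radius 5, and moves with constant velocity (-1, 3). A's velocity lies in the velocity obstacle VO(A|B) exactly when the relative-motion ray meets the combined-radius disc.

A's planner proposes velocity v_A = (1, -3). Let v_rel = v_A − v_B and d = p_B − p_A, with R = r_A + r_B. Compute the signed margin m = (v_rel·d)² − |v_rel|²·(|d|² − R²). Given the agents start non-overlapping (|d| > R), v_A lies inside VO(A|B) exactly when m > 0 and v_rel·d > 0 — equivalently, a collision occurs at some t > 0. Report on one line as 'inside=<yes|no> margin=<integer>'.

d = (10, -3),  |d|² = 109;  R = 2+5 = 7,  c = 109−7² = 60
v_rel = (2, -6),  |v_rel|² = 40;  v_rel·d = (2)·(10) + (-6)·(-3) = 38
40·t² − 76·t + 60 = 0  ⇒  m = 38² − 40·60 = -956
m = -956 < 0,  v_rel·d = 38 > 0  ⇒  outside

inside=no margin=-956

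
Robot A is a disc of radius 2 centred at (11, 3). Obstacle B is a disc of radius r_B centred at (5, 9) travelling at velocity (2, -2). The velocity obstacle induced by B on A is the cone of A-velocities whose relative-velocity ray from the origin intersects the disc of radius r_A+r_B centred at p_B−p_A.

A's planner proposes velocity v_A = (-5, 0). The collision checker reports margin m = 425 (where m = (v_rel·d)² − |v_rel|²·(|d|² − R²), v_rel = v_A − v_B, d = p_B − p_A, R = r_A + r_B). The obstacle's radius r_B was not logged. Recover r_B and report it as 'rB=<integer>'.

m = 425
d = (-6, 6);  v_rel = (-7, 2),  |v_rel|² = 53
v_rel×d = (-7)·(6) − (2)·(-6) = -30
since m = R²·53 − (-30)²:  R² = (900 + 425) / 53 = 25
R = √25 = 5  ⇒  r_B = 5 − 2 = 3

rB=3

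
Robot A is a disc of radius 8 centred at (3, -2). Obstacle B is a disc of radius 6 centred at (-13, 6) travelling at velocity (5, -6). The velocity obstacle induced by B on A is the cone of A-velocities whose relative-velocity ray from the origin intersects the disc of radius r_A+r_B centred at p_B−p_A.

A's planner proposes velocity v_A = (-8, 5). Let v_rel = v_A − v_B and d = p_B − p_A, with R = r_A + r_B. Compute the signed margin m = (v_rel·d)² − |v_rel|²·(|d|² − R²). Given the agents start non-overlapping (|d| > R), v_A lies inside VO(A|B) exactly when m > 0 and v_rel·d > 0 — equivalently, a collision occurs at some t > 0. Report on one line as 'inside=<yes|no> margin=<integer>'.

d = (-16, 8),  |d|² = 320;  R = 8+6 = 14,  c = 320−14² = 124
v_rel = (-13, 11),  |v_rel|² = 290;  v_rel·d = (-13)·(-16) + (11)·(8) = 296
290·t² − 592·t + 124 = 0  ⇒  m = 296² − 290·124 = 51656
m = 51656 > 0,  v_rel·d = 296 > 0  ⇒  inside

inside=yes margin=51656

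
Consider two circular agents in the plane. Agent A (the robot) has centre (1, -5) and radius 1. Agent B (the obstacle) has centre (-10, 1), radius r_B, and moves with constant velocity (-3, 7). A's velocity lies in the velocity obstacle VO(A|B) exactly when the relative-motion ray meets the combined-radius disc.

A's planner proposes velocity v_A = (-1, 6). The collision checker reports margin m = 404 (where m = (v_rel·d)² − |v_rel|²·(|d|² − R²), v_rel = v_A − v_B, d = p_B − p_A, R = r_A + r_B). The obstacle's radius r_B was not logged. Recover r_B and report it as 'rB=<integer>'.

m = 404
d = (-11, 6);  v_rel = (2, -1),  |v_rel|² = 5
v_rel×d = (2)·(6) − (-1)·(-11) = 1
since m = R²·5 − 1²:  R² = (1 + 404) / 5 = 81
R = √81 = 9  ⇒  r_B = 9 − 1 = 8

rB=8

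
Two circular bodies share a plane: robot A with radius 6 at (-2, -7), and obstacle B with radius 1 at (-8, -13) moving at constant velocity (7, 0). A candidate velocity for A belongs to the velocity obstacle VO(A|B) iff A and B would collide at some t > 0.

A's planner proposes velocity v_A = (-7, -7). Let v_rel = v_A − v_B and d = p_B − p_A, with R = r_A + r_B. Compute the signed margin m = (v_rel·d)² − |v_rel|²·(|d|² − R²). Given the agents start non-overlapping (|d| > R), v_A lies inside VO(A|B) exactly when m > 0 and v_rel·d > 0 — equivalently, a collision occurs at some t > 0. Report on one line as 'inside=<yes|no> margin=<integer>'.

d = (-6, -6),  |d|² = 72;  R = 6+1 = 7,  c = 72−7² = 23
v_rel = (-14, -7),  |v_rel|² = 245;  v_rel·d = (-14)·(-6) + (-7)·(-6) = 126
245·t² − 252·t + 23 = 0  ⇒  m = 126² − 245·23 = 10241
m = 10241 > 0,  v_rel·d = 126 > 0  ⇒  inside

inside=yes margin=10241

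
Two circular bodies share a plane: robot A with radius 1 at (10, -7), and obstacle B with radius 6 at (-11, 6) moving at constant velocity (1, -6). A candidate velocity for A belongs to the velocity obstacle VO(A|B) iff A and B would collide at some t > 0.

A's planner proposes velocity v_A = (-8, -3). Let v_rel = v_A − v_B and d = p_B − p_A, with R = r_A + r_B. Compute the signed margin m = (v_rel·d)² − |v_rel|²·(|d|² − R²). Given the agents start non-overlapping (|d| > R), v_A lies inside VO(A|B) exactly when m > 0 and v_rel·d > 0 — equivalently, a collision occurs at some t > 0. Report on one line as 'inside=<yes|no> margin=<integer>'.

d = (-21, 13),  |d|² = 610;  R = 1+6 = 7,  c = 610−7² = 561
v_rel = (-9, 3),  |v_rel|² = 90;  v_rel·d = (-9)·(-21) + (3)·(13) = 228
90·t² − 456·t + 561 = 0  ⇒  m = 228² − 90·561 = 1494
m = 1494 > 0,  v_rel·d = 228 > 0  ⇒  inside

inside=yes margin=1494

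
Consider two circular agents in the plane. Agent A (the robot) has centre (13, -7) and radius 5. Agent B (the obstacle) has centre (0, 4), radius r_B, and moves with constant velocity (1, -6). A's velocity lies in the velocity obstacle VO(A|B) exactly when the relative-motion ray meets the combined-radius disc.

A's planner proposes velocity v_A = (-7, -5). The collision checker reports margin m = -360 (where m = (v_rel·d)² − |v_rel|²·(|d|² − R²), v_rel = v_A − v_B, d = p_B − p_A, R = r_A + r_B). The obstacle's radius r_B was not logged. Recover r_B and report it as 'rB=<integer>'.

m = -360
d = (-13, 11);  v_rel = (-8, 1),  |v_rel|² = 65
v_rel×d = (-8)·(11) − (1)·(-13) = -75
since m = R²·65 − (-75)²:  R² = (5625 + -360) / 65 = 81
R = √81 = 9  ⇒  r_B = 9 − 5 = 4

rB=4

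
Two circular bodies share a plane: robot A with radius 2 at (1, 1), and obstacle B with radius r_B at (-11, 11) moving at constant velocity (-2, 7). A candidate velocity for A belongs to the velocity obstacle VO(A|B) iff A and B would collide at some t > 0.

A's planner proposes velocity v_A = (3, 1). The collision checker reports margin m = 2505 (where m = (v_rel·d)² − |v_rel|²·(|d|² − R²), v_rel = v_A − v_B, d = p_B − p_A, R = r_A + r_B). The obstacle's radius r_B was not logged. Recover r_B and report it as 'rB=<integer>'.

m = 2505
d = (-12, 10);  v_rel = (5, -6),  |v_rel|² = 61
v_rel×d = (5)·(10) − (-6)·(-12) = -22
since m = R²·61 − (-22)²:  R² = (484 + 2505) / 61 = 49
R = √49 = 7  ⇒  r_B = 7 − 2 = 5

rB=5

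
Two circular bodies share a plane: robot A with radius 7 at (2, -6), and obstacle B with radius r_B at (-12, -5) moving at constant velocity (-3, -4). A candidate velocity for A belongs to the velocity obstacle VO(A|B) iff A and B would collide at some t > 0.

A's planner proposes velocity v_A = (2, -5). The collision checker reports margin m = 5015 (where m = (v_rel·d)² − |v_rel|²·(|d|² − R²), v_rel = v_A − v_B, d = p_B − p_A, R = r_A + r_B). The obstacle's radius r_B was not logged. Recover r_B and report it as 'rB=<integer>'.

m = 5015
d = (-14, 1);  v_rel = (5, -1),  |v_rel|² = 26
v_rel×d = (5)·(1) − (-1)·(-14) = -9
since m = R²·26 − (-9)²:  R² = (81 + 5015) / 26 = 196
R = √196 = 14  ⇒  r_B = 14 − 7 = 7

rB=7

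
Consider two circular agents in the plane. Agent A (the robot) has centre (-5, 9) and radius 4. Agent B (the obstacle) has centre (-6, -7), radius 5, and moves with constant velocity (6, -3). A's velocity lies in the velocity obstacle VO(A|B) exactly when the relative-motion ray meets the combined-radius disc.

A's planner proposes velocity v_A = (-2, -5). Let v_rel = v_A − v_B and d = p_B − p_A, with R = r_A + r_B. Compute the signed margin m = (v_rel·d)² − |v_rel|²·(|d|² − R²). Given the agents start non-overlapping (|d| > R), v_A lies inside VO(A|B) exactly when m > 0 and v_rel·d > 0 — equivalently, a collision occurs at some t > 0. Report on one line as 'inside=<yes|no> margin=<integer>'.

d = (-1, -16),  |d|² = 257;  R = 4+5 = 9,  c = 257−9² = 176
v_rel = (-8, -2),  |v_rel|² = 68;  v_rel·d = (-8)·(-1) + (-2)·(-16) = 40
68·t² − 80·t + 176 = 0  ⇒  m = 40² − 68·176 = -10368
m = -10368 < 0,  v_rel·d = 40 > 0  ⇒  outside

inside=no margin=-10368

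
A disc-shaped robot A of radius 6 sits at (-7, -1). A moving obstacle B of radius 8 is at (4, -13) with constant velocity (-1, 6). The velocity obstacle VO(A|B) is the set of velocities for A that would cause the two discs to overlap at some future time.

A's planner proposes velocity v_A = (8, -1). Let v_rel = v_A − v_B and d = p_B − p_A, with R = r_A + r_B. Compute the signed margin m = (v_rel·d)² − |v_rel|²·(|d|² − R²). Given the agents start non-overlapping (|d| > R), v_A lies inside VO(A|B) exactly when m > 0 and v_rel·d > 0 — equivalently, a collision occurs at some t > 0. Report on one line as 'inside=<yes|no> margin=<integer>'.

d = (11, -12),  |d|² = 265;  R = 6+8 = 14,  c = 265−14² = 69
v_rel = (9, -7),  |v_rel|² = 130;  v_rel·d = (9)·(11) + (-7)·(-12) = 183
130·t² − 366·t + 69 = 0  ⇒  m = 183² − 130·69 = 24519
m = 24519 > 0,  v_rel·d = 183 > 0  ⇒  inside

inside=yes margin=24519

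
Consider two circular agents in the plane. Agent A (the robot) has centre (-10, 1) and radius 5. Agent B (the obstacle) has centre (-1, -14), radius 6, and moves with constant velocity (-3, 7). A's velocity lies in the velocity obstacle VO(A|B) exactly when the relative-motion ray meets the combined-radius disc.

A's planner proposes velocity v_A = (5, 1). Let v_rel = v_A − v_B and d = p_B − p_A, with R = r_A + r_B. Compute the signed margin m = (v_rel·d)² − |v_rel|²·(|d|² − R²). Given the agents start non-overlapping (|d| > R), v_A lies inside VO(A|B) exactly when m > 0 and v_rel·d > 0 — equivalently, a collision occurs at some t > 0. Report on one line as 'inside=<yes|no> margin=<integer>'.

d = (9, -15),  |d|² = 306;  R = 5+6 = 11,  c = 306−11² = 185
v_rel = (8, -6),  |v_rel|² = 100;  v_rel·d = (8)·(9) + (-6)·(-15) = 162
100·t² − 324·t + 185 = 0  ⇒  m = 162² − 100·185 = 7744
m = 7744 > 0,  v_rel·d = 162 > 0  ⇒  inside

inside=yes margin=7744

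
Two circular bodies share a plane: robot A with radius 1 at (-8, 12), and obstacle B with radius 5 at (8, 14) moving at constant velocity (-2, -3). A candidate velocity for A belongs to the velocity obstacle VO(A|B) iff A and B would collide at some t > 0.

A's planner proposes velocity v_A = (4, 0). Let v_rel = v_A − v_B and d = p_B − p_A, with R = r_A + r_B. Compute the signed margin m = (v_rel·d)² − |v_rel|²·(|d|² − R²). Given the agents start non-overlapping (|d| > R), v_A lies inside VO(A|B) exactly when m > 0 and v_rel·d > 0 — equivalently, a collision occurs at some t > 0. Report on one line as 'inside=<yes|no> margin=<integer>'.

d = (16, 2),  |d|² = 260;  R = 1+5 = 6,  c = 260−6² = 224
v_rel = (6, 3),  |v_rel|² = 45;  v_rel·d = (6)·(16) + (3)·(2) = 102
45·t² − 204·t + 224 = 0  ⇒  m = 102² − 45·224 = 324
m = 324 > 0,  v_rel·d = 102 > 0  ⇒  inside

inside=yes margin=324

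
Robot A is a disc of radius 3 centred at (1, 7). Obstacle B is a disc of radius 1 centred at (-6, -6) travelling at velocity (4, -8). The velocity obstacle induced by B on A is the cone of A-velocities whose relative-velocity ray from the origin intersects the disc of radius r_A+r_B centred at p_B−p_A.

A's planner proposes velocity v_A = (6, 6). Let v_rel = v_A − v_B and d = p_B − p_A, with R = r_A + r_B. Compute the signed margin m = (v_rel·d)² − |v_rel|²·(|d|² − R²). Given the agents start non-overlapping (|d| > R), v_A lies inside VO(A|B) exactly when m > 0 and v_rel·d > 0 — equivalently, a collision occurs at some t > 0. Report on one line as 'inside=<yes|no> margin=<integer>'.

d = (-7, -13),  |d|² = 218;  R = 3+1 = 4,  c = 218−4² = 202
v_rel = (2, 14),  |v_rel|² = 200;  v_rel·d = (2)·(-7) + (14)·(-13) = -196
200·t² + 392·t + 202 = 0  ⇒  m = (-196)² − 200·202 = -1984
m = -1984 < 0,  v_rel·d = -196 < 0  ⇒  outside

inside=no margin=-1984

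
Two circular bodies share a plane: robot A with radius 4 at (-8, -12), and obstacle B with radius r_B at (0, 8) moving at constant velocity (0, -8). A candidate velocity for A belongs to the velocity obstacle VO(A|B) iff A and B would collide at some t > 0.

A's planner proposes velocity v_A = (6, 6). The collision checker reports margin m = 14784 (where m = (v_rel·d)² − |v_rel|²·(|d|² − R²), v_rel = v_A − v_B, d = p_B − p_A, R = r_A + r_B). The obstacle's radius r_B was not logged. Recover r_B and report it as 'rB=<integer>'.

m = 14784
d = (8, 20);  v_rel = (6, 14),  |v_rel|² = 232
v_rel×d = (6)·(20) − (14)·(8) = 8
since m = R²·232 − 8²:  R² = (64 + 14784) / 232 = 64
R = √64 = 8  ⇒  r_B = 8 − 4 = 4

rB=4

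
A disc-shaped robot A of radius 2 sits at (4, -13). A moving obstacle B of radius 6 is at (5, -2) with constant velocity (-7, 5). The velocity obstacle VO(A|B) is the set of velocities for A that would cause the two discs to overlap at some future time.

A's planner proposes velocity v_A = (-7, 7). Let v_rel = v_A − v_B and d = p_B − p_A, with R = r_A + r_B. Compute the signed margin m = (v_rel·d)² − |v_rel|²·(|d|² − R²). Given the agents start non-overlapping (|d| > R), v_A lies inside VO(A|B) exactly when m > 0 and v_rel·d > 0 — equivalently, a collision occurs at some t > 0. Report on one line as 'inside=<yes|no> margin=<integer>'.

d = (1, 11),  |d|² = 122;  R = 2+6 = 8,  c = 122−8² = 58
v_rel = (0, 2),  |v_rel|² = 4;  v_rel·d = (0)·(1) + (2)·(11) = 22
4·t² − 44·t + 58 = 0  ⇒  m = 22² − 4·58 = 252
m = 252 > 0,  v_rel·d = 22 > 0  ⇒  inside

inside=yes margin=252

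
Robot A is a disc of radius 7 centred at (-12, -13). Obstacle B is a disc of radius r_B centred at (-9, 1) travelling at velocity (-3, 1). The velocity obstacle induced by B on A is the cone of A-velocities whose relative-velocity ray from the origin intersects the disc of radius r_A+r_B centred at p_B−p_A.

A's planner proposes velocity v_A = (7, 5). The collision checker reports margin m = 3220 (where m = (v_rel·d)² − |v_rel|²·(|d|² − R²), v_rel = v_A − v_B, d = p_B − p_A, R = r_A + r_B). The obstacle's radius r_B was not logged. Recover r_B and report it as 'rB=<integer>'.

m = 3220
d = (3, 14);  v_rel = (10, 4),  |v_rel|² = 116
v_rel×d = (10)·(14) − (4)·(3) = 128
since m = R²·116 − 128²:  R² = (16384 + 3220) / 116 = 169
R = √169 = 13  ⇒  r_B = 13 − 7 = 6

rB=6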